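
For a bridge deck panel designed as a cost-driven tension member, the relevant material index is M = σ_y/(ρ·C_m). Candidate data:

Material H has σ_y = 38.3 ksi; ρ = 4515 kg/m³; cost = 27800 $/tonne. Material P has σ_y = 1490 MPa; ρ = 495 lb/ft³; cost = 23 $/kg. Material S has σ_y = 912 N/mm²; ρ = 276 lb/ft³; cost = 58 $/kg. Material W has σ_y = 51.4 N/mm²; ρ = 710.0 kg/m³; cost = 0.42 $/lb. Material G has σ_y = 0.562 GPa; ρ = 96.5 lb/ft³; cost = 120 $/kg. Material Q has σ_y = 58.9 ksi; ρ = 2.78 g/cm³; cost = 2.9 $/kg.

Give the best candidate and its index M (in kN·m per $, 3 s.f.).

material W, M = 78.2 kN·m per $

Putting every candidate on a common basis:
  material H: σ_y = 264.1 MPa, ρ = 4515 kg/m³, cost = 27.80 $/kg
  material P: σ_y = 1490 MPa, ρ = 7929 kg/m³, cost = 23.00 $/kg
  material S: σ_y = 912.0 MPa, ρ = 4421 kg/m³, cost = 58.00 $/kg
  material W: σ_y = 51.40 MPa, ρ = 710.0 kg/m³, cost = 0.9259 $/kg
  material G: σ_y = 562.0 MPa, ρ = 1546 kg/m³, cost = 120.0 $/kg
  material Q: σ_y = 406.1 MPa, ρ = 2780 kg/m³, cost = 2.900 $/kg
  material W: M = 78.2 kN·m per $
  material Q: M = 50.4 kN·m per $
  material P: M = 8.17 kN·m per $
  material S: M = 3.56 kN·m per $
  material G: M = 3.03 kN·m per $
  material H: M = 2.10 kN·m per $
Highest index: material W.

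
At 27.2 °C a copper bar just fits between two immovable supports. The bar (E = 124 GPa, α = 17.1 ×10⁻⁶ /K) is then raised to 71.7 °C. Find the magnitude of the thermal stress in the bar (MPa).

ΔT = 44.50 K. Constrained thermal stress σ = E·α·ΔT = 124.0×10³ MPa × 17.1×10⁻⁶ × 44.50 = 94.4 MPa (compressive).

94.4 MPa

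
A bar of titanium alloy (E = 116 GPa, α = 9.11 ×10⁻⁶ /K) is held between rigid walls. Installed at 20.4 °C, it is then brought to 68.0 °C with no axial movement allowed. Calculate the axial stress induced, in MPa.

50.3 MPa

ΔT = 47.60 K. Constrained thermal stress σ = E·α·ΔT = 116.0×10³ MPa × 9.11×10⁻⁶ × 47.60 = 50.3 MPa (compressive).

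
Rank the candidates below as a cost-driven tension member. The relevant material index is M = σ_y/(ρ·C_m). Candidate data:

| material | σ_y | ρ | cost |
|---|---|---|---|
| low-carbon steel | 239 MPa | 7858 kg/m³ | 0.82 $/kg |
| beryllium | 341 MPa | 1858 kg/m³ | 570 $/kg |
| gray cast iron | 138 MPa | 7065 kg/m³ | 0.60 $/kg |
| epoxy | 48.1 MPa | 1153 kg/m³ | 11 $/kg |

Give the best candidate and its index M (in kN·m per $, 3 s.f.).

low-carbon steel, M = 37.1 kN·m per $

Evaluate M for each candidate:
  low-carbon steel: M = 37.1 kN·m per $
  gray cast iron: M = 32.6 kN·m per $
  epoxy: M = 3.79 kN·m per $
  beryllium: M = 0.322 kN·m per $
Low-carbon steel ranks first.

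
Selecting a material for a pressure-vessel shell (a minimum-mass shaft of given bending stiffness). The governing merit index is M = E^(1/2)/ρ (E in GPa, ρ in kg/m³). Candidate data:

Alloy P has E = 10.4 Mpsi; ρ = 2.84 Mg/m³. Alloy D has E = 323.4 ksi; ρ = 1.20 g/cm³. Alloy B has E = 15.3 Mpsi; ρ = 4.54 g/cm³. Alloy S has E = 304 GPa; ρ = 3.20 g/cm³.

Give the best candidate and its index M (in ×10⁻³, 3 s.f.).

alloy S, M = 5.45×10⁻³

In SI units:
  alloy P: E = 71.71 GPa, ρ = 2840 kg/m³
  alloy D: E = 2.230 GPa, ρ = 1200 kg/m³
  alloy B: E = 105.5 GPa, ρ = 4540 kg/m³
  alloy S: E = 304.0 GPa, ρ = 3200 kg/m³
  alloy S: M = 5.45×10⁻³
  alloy P: M = 2.98×10⁻³
  alloy B: M = 2.26×10⁻³
  alloy D: M = 1.24×10⁻³
Alloy S has the largest M.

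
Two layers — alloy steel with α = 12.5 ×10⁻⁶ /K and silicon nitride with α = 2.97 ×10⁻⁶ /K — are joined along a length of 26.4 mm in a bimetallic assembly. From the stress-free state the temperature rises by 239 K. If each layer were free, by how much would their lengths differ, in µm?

Δα = |12.5 − 2.97|×10⁻⁶/K = 9.53×10⁻⁶/K.
ΔL_mismatch = Δα·L·ΔT = 9.53×10⁻⁶ × 26.4 mm × 239.0 K = 60.1 µm.

60.1 µm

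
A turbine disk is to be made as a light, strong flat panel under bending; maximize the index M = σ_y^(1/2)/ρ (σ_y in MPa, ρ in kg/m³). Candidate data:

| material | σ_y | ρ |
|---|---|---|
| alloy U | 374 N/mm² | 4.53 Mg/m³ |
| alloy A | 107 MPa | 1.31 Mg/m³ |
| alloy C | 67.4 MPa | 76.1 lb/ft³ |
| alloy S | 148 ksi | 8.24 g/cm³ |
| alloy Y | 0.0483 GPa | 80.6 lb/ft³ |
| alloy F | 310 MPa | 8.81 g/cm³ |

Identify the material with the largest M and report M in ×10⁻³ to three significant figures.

alloy A, M = 7.90×10⁻³

After converting to SI:
  alloy U: σ_y = 374.0 MPa, ρ = 4530 kg/m³
  alloy A: σ_y = 107.0 MPa, ρ = 1310 kg/m³
  alloy C: σ_y = 67.40 MPa, ρ = 1219 kg/m³
  alloy S: σ_y = 1020 MPa, ρ = 8240 kg/m³
  alloy Y: σ_y = 48.30 MPa, ρ = 1291 kg/m³
  alloy F: σ_y = 310.0 MPa, ρ = 8810 kg/m³
  alloy A: M = 7.90×10⁻³
  alloy C: M = 6.73×10⁻³
  alloy Y: M = 5.38×10⁻³
  alloy U: M = 4.27×10⁻³
  alloy S: M = 3.88×10⁻³
  alloy F: M = 2.00×10⁻³
Alloy A has the largest M.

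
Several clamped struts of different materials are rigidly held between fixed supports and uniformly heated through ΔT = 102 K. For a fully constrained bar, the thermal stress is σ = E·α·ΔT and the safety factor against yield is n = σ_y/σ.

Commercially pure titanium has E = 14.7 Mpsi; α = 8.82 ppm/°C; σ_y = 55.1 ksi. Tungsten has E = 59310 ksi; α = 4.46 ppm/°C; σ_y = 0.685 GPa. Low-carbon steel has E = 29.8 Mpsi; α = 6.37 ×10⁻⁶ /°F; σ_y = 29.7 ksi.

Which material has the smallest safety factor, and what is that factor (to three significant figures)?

With everything in SI (GPa, ×10⁻⁶/K, MPa):
  commercially pure titanium: E = 101.4, α = 8.82, σ_y = 379.9 → σ = 91.2 MPa, n = 4.17
  tungsten: E = 408.9, α = 4.46, σ_y = 685.0 → σ = 186 MPa, n = 3.68
  low-carbon steel: E = 205.5, α = 11.5, σ_y = 204.8 → σ = 240 MPa, n = 0.852
Low-carbon steel has the lowest safety factor, n = 0.852.

low-carbon steel, n = 0.852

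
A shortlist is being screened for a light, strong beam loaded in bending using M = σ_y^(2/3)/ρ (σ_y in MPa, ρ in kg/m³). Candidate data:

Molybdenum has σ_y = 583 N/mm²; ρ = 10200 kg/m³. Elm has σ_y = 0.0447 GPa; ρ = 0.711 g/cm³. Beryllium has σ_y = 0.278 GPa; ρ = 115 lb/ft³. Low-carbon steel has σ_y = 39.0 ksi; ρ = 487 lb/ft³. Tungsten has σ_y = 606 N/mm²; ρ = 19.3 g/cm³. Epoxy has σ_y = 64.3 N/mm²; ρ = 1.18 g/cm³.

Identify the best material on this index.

beryllium

Convert each candidate to consistent units, then evaluate M:
  molybdenum: σ_y = 583.0 MPa, ρ = 10200 kg/m³
  elm: σ_y = 44.70 MPa, ρ = 711.0 kg/m³
  beryllium: σ_y = 278.0 MPa, ρ = 1842 kg/m³
  low-carbon steel: σ_y = 268.9 MPa, ρ = 7801 kg/m³
  tungsten: σ_y = 606.0 MPa, ρ = 19300 kg/m³
  epoxy: σ_y = 64.30 MPa, ρ = 1180 kg/m³
  beryllium: M = 23.1×10⁻³
  elm: M = 17.7×10⁻³
  epoxy: M = 13.6×10⁻³
  molybdenum: M = 6.84×10⁻³
  low-carbon steel: M = 5.34×10⁻³
  tungsten: M = 3.71×10⁻³
Beryllium has the largest M.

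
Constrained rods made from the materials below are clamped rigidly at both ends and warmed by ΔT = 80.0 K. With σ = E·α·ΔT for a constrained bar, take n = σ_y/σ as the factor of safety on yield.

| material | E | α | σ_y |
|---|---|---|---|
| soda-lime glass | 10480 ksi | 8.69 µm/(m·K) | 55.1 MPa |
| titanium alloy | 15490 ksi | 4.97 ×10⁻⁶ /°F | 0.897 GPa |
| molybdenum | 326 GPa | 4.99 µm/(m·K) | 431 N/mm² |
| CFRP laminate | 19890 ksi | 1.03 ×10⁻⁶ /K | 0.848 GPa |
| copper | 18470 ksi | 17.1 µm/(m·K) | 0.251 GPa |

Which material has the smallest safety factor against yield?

soda-lime glass

Converting E to GPa, α to ×10⁻⁶/K, σ_y to MPa, then σ and n for each:
  soda-lime glass: E = 72.26, α = 8.69, σ_y = 55.10 → σ = 50.2 MPa, n = 1.10
  titanium alloy: E = 106.8, α = 8.95, σ_y = 897.0 → σ = 76.4 MPa, n = 11.7
  molybdenum: E = 326.0, α = 4.99, σ_y = 431.0 → σ = 130 MPa, n = 3.31
  CFRP laminate: E = 137.1, α = 1.03, σ_y = 848.0 → σ = 11.3 MPa, n = 75.0
  copper: E = 127.3, α = 17.1, σ_y = 251.0 → σ = 174 MPa, n = 1.44
Smallest n: soda-lime glass with n = 1.10.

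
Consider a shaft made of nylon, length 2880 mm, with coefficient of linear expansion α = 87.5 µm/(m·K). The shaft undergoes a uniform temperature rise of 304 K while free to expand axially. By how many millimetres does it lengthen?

76.6 mm

ΔL = α·L₀·ΔT = 87.5×10⁻⁶ × 2880 mm × 304.0 K = 76.6 mm.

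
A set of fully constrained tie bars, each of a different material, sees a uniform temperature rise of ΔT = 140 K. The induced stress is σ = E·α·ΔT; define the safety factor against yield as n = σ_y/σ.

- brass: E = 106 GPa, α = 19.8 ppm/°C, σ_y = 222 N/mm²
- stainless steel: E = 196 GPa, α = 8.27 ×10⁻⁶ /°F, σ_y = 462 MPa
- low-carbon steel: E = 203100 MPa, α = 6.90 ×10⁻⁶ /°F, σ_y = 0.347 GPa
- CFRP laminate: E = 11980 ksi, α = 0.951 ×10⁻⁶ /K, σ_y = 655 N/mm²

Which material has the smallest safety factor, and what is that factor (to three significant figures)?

brass, n = 0.756

Converting E to GPa, α to ×10⁻⁶/K, σ_y to MPa, then σ and n for each:
  brass: E = 106.0, α = 19.8, σ_y = 222.0 → σ = 294 MPa, n = 0.756
  stainless steel: E = 196.0, α = 14.9, σ_y = 462.0 → σ = 408 MPa, n = 1.13
  low-carbon steel: E = 203.1, α = 12.4, σ_y = 347.0 → σ = 353 MPa, n = 0.983
  CFRP laminate: E = 82.60, α = 0.951, σ_y = 655.0 → σ = 11.0 MPa, n = 59.6
The minimum is brass at n = 0.756.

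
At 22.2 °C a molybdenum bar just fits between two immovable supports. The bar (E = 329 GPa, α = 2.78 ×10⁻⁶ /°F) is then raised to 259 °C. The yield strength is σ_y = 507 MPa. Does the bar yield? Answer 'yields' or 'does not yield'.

does not yield

α = 2.78×10⁻⁶/°F × 9/5 = 5.00×10⁻⁶/K.
ΔT = 236.8 K. Constrained thermal stress σ = E·α·ΔT = 329.0×10³ MPa × 5.00×10⁻⁶ × 236.8 = 390 MPa (compressive).
Compare to σ_y = 507 MPa: σ < σ_y, so it does not yield.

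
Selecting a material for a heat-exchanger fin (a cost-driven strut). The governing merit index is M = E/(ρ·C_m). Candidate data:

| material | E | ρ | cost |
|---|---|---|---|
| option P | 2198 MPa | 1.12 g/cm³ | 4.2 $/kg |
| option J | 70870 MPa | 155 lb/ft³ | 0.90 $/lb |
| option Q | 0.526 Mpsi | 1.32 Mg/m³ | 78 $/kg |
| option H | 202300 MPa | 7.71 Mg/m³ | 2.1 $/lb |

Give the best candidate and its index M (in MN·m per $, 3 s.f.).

In SI units:
  option P: E = 2.198 GPa, ρ = 1120 kg/m³, cost = 4.200 $/kg
  option J: E = 70.87 GPa, ρ = 2483 kg/m³, cost = 1.984 $/kg
  option Q: E = 3.627 GPa, ρ = 1320 kg/m³, cost = 78.00 $/kg
  option H: E = 202.3 GPa, ρ = 7710 kg/m³, cost = 4.630 $/kg
  option J: M = 14.4 MN·m per $
  option H: M = 5.67 MN·m per $
  option P: M = 0.467 MN·m per $
  option Q: M = 0.0352 MN·m per $
Option J has the largest M.

option J, M = 14.4 MN·m per $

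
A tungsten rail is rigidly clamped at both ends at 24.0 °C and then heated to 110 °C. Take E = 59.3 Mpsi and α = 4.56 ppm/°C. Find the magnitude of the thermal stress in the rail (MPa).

E = 59.3 Mpsi = 408.9 GPa.
ΔT = 86.00 K. Constrained thermal stress σ = E·α·ΔT = 408.9×10³ MPa × 4.56×10⁻⁶ × 86.00 = 160 MPa (compressive).

160 MPa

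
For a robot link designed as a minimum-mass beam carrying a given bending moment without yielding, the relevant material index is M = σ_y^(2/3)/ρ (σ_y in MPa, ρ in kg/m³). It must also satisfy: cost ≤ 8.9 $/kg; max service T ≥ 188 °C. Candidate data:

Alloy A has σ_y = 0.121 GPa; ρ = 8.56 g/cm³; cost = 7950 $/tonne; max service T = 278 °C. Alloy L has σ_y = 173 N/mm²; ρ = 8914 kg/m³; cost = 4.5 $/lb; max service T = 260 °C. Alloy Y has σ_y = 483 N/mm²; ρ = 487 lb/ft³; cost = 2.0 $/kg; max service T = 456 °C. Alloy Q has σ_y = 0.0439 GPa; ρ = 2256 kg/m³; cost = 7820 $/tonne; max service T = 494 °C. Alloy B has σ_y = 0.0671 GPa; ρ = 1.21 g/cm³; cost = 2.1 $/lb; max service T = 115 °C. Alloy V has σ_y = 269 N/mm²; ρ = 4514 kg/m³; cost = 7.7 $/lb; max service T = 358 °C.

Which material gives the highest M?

Screen on constraints: cost ≤ 8.9 $/kg; max service T ≥ 188 °C. Survivors: alloy A, alloy Y, alloy Q.
In SI units:
  alloy A: σ_y = 121.0 MPa, ρ = 8560 kg/m³
  alloy Y: σ_y = 483.0 MPa, ρ = 7801 kg/m³
  alloy Q: σ_y = 43.90 MPa, ρ = 2256 kg/m³
  alloy Y: M = 7.89×10⁻³
  alloy Q: M = 5.52×10⁻³
  alloy A: M = 2.86×10⁻³
Alloy Y has the largest M.

alloy Y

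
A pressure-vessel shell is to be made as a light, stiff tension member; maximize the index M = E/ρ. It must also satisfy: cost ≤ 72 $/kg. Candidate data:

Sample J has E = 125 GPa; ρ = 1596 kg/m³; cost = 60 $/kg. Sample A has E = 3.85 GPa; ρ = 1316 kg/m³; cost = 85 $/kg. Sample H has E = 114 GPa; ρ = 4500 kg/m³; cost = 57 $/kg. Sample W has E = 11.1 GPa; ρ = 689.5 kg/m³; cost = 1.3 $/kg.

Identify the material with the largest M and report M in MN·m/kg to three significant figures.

sample J, M = 78.3 MN·m/kg

Screen on constraints: cost ≤ 72 $/kg. Survivors: sample J, sample H, sample W.
Evaluate M for each candidate:
  sample J: M = 78.3 MN·m/kg
  sample H: M = 25.3 MN·m/kg
  sample W: M = 16.1 MN·m/kg
Highest index: sample J.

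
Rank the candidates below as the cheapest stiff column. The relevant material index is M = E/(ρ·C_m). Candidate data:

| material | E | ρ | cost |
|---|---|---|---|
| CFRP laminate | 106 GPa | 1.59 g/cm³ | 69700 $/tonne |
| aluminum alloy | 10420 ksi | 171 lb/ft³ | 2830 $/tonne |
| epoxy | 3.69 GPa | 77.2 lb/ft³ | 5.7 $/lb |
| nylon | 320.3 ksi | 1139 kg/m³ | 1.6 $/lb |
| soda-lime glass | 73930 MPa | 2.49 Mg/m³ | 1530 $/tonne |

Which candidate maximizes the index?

soda-lime glass

Normalizing units and computing the index:
  CFRP laminate: E = 106.0 GPa, ρ = 1590 kg/m³, cost = 69.70 $/kg
  aluminum alloy: E = 71.84 GPa, ρ = 2739 kg/m³, cost = 2.830 $/kg
  epoxy: E = 3.690 GPa, ρ = 1237 kg/m³, cost = 12.57 $/kg
  nylon: E = 2.208 GPa, ρ = 1139 kg/m³, cost = 3.527 $/kg
  soda-lime glass: E = 73.93 GPa, ρ = 2490 kg/m³, cost = 1.530 $/kg
  soda-lime glass: M = 19.4 MN·m per $
  aluminum alloy: M = 9.27 MN·m per $
  CFRP laminate: M = 0.956 MN·m per $
  nylon: M = 0.550 MN·m per $
  epoxy: M = 0.237 MN·m per $
Highest index: soda-lime glass.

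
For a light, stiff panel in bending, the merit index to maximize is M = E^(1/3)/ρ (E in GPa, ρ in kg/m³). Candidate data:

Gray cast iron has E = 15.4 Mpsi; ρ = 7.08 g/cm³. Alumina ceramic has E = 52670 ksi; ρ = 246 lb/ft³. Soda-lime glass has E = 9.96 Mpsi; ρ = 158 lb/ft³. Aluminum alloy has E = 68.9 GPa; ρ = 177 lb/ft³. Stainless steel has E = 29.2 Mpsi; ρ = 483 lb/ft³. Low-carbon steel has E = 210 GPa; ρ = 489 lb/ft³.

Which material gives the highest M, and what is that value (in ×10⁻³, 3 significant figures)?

alumina ceramic, M = 1.81×10⁻³

Convert each candidate to consistent units, then evaluate M:
  gray cast iron: E = 106.2 GPa, ρ = 7080 kg/m³
  alumina ceramic: E = 363.1 GPa, ρ = 3941 kg/m³
  soda-lime glass: E = 68.67 GPa, ρ = 2531 kg/m³
  aluminum alloy: E = 68.90 GPa, ρ = 2835 kg/m³
  stainless steel: E = 201.3 GPa, ρ = 7737 kg/m³
  low-carbon steel: E = 210.0 GPa, ρ = 7833 kg/m³
  alumina ceramic: M = 1.81×10⁻³
  soda-lime glass: M = 1.62×10⁻³
  aluminum alloy: M = 1.45×10⁻³
  low-carbon steel: M = 0.759×10⁻³
  stainless steel: M = 0.758×10⁻³
  gray cast iron: M = 0.669×10⁻³
The maximum is for alumina ceramic.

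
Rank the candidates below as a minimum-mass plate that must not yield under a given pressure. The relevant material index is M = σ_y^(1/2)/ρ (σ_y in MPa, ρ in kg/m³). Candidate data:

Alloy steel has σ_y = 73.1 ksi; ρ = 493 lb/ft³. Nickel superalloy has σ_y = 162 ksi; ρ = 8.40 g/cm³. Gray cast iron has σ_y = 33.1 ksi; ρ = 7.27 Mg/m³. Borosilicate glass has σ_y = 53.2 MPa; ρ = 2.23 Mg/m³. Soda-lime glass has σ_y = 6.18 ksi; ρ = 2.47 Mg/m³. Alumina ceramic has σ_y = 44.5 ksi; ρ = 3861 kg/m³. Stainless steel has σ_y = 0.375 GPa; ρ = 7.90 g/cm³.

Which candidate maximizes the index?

Convert each candidate to consistent units, then evaluate M:
  alloy steel: σ_y = 504.0 MPa, ρ = 7897 kg/m³
  nickel superalloy: σ_y = 1117 MPa, ρ = 8400 kg/m³
  gray cast iron: σ_y = 228.2 MPa, ρ = 7270 kg/m³
  borosilicate glass: σ_y = 53.20 MPa, ρ = 2230 kg/m³
  soda-lime glass: σ_y = 42.61 MPa, ρ = 2470 kg/m³
  alumina ceramic: σ_y = 306.8 MPa, ρ = 3861 kg/m³
  stainless steel: σ_y = 375.0 MPa, ρ = 7900 kg/m³
  alumina ceramic: M = 4.54×10⁻³
  nickel superalloy: M = 3.98×10⁻³
  borosilicate glass: M = 3.27×10⁻³
  alloy steel: M = 2.84×10⁻³
  soda-lime glass: M = 2.64×10⁻³
  stainless steel: M = 2.45×10⁻³
  gray cast iron: M = 2.08×10⁻³
Alumina ceramic ranks first.

alumina ceramic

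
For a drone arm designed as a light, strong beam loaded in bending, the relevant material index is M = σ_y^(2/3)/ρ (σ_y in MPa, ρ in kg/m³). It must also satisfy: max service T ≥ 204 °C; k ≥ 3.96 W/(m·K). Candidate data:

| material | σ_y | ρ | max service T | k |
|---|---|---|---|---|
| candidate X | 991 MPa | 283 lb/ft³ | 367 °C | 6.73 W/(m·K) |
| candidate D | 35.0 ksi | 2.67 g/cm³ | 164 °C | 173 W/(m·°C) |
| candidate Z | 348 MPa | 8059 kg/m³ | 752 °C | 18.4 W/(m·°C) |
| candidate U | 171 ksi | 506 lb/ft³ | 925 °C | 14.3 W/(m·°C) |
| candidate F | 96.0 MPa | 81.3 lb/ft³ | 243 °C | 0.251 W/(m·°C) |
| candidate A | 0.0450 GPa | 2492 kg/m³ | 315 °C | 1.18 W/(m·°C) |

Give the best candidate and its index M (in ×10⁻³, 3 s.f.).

Screen on constraints: max service T ≥ 204 °C; k ≥ 3.96 W/(m·K). Survivors: candidate X, candidate Z, candidate U.
In SI units:
  candidate X: σ_y = 991.0 MPa, ρ = 4533 kg/m³
  candidate Z: σ_y = 348.0 MPa, ρ = 8059 kg/m³
  candidate U: σ_y = 1179 MPa, ρ = 8105 kg/m³
  candidate X: M = 21.9×10⁻³
  candidate U: M = 13.8×10⁻³
  candidate Z: M = 6.14×10⁻³
Candidate X ranks first.

candidate X, M = 21.9×10⁻³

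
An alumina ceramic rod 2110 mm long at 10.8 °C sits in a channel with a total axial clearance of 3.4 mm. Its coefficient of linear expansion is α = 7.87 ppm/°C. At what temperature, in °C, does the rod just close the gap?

α·L₀·ΔT = 3.4 mm ⇒ ΔT = 3.4 / (7.87×10⁻⁶ × 2110.0) = 204.7 K.
T = 10.8 + 204.7 = 215.5 °C.

216 °C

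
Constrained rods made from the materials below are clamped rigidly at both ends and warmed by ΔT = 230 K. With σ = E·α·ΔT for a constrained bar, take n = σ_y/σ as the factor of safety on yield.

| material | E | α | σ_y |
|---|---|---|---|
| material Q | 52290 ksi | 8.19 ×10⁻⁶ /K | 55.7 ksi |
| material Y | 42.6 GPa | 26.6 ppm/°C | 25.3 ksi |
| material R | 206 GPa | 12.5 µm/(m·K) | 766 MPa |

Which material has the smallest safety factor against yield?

Per material, after unit conversion:
  material Q: E = 360.5, α = 8.19, σ_y = 384.0 → σ = 679 MPa, n = 0.565
  material Y: E = 42.60, α = 26.6, σ_y = 174.4 → σ = 261 MPa, n = 0.669
  material R: E = 206.0, α = 12.5, σ_y = 766.0 → σ = 592 MPa, n = 1.29
Material Q has the lowest safety factor, n = 0.565.

material Q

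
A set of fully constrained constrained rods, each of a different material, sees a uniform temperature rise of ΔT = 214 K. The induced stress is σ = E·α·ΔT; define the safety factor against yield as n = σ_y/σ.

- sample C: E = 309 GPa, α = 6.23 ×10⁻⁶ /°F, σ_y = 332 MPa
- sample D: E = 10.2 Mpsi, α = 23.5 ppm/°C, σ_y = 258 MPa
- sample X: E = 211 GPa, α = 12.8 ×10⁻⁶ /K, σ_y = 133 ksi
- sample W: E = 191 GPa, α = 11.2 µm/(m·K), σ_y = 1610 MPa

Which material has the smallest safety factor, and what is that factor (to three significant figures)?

sample C, n = 0.448

In consistent units (E in GPa, α in ×10⁻⁶/K, σ_y in MPa):
  sample C: E = 309.0, α = 11.2, σ_y = 332.0 → σ = 742 MPa, n = 0.448
  sample D: E = 70.33, α = 23.5, σ_y = 258.0 → σ = 354 MPa, n = 0.729
  sample X: E = 211.0, α = 12.8, σ_y = 917.0 → σ = 578 MPa, n = 1.59
  sample W: E = 191.0, α = 11.2, σ_y = 1610 → σ = 458 MPa, n = 3.52
Smallest n: sample C with n = 0.448.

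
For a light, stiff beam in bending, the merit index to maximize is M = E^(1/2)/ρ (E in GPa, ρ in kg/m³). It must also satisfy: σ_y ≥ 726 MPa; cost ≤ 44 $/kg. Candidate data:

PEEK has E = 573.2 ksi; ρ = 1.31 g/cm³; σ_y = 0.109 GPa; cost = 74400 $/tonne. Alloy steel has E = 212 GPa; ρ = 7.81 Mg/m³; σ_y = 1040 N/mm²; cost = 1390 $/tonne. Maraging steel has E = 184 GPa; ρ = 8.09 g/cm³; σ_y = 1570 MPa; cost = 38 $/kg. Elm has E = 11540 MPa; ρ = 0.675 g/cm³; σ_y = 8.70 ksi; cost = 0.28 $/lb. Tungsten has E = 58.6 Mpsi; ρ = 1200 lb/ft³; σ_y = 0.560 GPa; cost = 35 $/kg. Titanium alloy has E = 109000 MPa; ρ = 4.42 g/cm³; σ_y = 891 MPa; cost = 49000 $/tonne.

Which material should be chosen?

Screen on constraints: σ_y ≥ 726 MPa; cost ≤ 44 $/kg. Survivors: alloy steel, maraging steel.
In SI units:
  alloy steel: E = 212.0 GPa, ρ = 7810 kg/m³
  maraging steel: E = 184.0 GPa, ρ = 8090 kg/m³
  alloy steel: M = 1.86×10⁻³
  maraging steel: M = 1.68×10⁻³
Highest index: alloy steel.

alloy steel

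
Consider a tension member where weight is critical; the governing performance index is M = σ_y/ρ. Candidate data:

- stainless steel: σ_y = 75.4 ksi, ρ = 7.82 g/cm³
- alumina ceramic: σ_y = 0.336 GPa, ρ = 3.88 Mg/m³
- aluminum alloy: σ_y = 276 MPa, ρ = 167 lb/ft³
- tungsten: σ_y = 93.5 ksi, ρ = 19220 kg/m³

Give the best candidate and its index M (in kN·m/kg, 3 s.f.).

Putting every candidate on a common basis:
  stainless steel: σ_y = 519.9 MPa, ρ = 7820 kg/m³
  alumina ceramic: σ_y = 336.0 MPa, ρ = 3880 kg/m³
  aluminum alloy: σ_y = 276.0 MPa, ρ = 2675 kg/m³
  tungsten: σ_y = 644.7 MPa, ρ = 19220 kg/m³
  aluminum alloy: M = 103 kN·m/kg
  alumina ceramic: M = 86.6 kN·m/kg
  stainless steel: M = 66.5 kN·m/kg
  tungsten: M = 33.5 kN·m/kg
Aluminum alloy ranks first.

aluminum alloy, M = 103 kN·m/kg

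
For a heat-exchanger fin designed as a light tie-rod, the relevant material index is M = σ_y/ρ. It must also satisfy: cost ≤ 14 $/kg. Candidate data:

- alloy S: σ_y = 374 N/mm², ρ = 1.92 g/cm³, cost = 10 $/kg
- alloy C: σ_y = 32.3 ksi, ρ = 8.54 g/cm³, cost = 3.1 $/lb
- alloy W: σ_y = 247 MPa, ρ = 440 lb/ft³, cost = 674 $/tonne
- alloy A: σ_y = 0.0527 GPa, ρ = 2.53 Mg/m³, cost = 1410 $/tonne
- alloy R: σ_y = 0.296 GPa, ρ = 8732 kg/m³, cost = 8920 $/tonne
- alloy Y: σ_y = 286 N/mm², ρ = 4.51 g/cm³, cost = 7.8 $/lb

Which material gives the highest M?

Screen on constraints: cost ≤ 14 $/kg. Survivors: alloy S, alloy C, alloy W, alloy A, alloy R.
In SI units:
  alloy S: σ_y = 374.0 MPa, ρ = 1920 kg/m³
  alloy C: σ_y = 222.7 MPa, ρ = 8540 kg/m³
  alloy W: σ_y = 247.0 MPa, ρ = 7048 kg/m³
  alloy A: σ_y = 52.70 MPa, ρ = 2530 kg/m³
  alloy R: σ_y = 296.0 MPa, ρ = 8732 kg/m³
  alloy S: M = 195 kN·m/kg
  alloy W: M = 35.0 kN·m/kg
  alloy R: M = 33.9 kN·m/kg
  alloy C: M = 26.1 kN·m/kg
  alloy A: M = 20.8 kN·m/kg
Alloy S has the largest M.

alloy S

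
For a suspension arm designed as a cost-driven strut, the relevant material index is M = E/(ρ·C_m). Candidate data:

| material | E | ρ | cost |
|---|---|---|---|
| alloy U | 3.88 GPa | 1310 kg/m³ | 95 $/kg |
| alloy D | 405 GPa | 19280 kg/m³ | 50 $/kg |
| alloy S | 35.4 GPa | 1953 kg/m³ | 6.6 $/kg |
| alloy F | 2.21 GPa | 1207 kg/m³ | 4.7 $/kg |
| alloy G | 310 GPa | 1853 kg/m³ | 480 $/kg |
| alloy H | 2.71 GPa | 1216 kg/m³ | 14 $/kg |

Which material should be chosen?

Evaluate M for each candidate:
  alloy S: M = 2.75 MN·m per $
  alloy D: M = 0.420 MN·m per $
  alloy F: M = 0.390 MN·m per $
  alloy G: M = 0.349 MN·m per $
  alloy H: M = 0.159 MN·m per $
  alloy U: M = 0.0312 MN·m per $
Highest index: alloy S.

alloy S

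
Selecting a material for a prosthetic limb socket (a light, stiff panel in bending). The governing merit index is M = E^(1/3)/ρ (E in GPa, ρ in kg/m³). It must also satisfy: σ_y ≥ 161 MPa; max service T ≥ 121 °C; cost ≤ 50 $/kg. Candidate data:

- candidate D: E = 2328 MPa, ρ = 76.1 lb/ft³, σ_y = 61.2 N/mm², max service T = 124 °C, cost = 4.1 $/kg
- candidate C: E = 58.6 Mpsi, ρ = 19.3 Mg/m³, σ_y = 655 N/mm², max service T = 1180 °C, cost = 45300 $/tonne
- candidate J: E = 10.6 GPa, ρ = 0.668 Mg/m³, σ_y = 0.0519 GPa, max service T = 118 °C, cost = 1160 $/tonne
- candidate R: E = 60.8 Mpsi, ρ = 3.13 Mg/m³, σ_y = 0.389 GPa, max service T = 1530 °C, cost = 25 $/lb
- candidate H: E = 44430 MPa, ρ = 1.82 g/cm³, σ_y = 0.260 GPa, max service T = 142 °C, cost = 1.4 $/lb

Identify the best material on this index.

Screen on constraints: σ_y ≥ 161 MPa; max service T ≥ 121 °C; cost ≤ 50 $/kg. Survivors: candidate C, candidate H.
Putting every candidate on a common basis:
  candidate C: E = 404.0 GPa, ρ = 19300 kg/m³
  candidate H: E = 44.43 GPa, ρ = 1820 kg/m³
  candidate H: M = 1.95×10⁻³
  candidate C: M = 0.383×10⁻³
Candidate H has the largest M.

candidate H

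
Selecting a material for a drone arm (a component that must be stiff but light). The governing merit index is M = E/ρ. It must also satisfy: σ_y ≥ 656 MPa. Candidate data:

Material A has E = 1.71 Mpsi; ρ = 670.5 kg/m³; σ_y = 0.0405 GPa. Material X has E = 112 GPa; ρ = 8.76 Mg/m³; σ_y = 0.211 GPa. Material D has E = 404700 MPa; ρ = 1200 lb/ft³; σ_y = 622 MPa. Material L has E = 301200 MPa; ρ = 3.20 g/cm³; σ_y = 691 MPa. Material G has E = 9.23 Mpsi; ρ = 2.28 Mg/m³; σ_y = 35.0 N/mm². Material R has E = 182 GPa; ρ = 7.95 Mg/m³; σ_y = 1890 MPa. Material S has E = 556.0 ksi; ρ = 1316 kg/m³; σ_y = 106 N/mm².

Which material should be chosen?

Screen on constraints: σ_y ≥ 656 MPa. Survivors: material L, material R.
After converting to SI:
  material L: E = 301.2 GPa, ρ = 3200 kg/m³
  material R: E = 182.0 GPa, ρ = 7950 kg/m³
  material L: M = 94.1 MN·m/kg
  material R: M = 22.9 MN·m/kg
Highest index: material L.

material L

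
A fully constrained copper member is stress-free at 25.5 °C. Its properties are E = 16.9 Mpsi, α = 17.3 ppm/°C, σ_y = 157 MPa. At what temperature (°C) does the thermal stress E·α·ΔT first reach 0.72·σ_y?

81.6 °C

E = 16.9 Mpsi = 116.5 GPa.
E·α·ΔT = 113.0 MPa ⇒ ΔT = 113.0 / (116.5×10³ × 17.3×10⁻⁶) = 56.08 K.
T = 25.5 + 56.08 = 81.58 °C.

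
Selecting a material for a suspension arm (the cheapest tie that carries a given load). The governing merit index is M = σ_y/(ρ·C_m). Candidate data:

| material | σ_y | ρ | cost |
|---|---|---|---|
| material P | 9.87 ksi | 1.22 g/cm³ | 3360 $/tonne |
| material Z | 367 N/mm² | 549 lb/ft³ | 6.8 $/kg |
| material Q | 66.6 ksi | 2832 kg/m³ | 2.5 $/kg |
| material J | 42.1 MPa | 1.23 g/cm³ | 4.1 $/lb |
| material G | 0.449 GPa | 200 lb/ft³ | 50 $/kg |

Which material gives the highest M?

Putting every candidate on a common basis:
  material P: σ_y = 68.05 MPa, ρ = 1220 kg/m³, cost = 3.360 $/kg
  material Z: σ_y = 367.0 MPa, ρ = 8794 kg/m³, cost = 6.800 $/kg
  material Q: σ_y = 459.2 MPa, ρ = 2832 kg/m³, cost = 2.500 $/kg
  material J: σ_y = 42.10 MPa, ρ = 1230 kg/m³, cost = 9.039 $/kg
  material G: σ_y = 449.0 MPa, ρ = 3204 kg/m³, cost = 50.00 $/kg
  material Q: M = 64.9 kN·m per $
  material P: M = 16.6 kN·m per $
  material Z: M = 6.14 kN·m per $
  material J: M = 3.79 kN·m per $
  material G: M = 2.80 kN·m per $
Highest index: material Q.

material Q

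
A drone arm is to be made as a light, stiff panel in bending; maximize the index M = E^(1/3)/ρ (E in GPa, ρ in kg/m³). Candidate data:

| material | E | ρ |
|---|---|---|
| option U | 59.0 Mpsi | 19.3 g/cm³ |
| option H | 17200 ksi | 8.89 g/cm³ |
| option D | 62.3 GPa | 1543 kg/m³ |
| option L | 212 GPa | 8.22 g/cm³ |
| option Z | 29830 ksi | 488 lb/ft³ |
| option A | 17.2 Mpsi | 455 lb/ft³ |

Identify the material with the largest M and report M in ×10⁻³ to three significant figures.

option D, M = 2.57×10⁻³

In SI units:
  option U: E = 406.8 GPa, ρ = 19300 kg/m³
  option H: E = 118.6 GPa, ρ = 8890 kg/m³
  option D: E = 62.30 GPa, ρ = 1543 kg/m³
  option L: E = 212.0 GPa, ρ = 8220 kg/m³
  option Z: E = 205.7 GPa, ρ = 7817 kg/m³
  option A: E = 118.6 GPa, ρ = 7288 kg/m³
  option D: M = 2.57×10⁻³
  option Z: M = 0.755×10⁻³
  option L: M = 0.725×10⁻³
  option A: M = 0.674×10⁻³
  option H: M = 0.553×10⁻³
  option U: M = 0.384×10⁻³
The maximum is for option D.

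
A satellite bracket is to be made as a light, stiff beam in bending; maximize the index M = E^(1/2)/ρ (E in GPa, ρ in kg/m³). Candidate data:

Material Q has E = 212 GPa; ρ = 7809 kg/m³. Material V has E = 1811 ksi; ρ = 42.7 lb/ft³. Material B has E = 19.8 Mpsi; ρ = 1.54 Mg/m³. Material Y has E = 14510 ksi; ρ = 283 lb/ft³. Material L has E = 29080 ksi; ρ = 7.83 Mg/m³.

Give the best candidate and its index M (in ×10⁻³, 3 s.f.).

After converting to SI:
  material Q: E = 212.0 GPa, ρ = 7809 kg/m³
  material V: E = 12.49 GPa, ρ = 684.0 kg/m³
  material B: E = 136.5 GPa, ρ = 1540 kg/m³
  material Y: E = 100.0 GPa, ρ = 4533 kg/m³
  material L: E = 200.5 GPa, ρ = 7830 kg/m³
  material B: M = 7.59×10⁻³
  material V: M = 5.17×10⁻³
  material Y: M = 2.21×10⁻³
  material Q: M = 1.86×10⁻³
  material L: M = 1.81×10⁻³
The maximum is for material B.

material B, M = 7.59×10⁻³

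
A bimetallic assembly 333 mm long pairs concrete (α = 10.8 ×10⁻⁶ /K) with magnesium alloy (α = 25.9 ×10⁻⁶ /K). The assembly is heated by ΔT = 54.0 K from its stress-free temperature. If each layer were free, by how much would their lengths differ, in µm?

Δα = |10.8 − 25.9|×10⁻⁶/K = 15.1×10⁻⁶/K.
ΔL_mismatch = Δα·L·ΔT = 15.1×10⁻⁶ × 333.0 mm × 54.0 K = 272 µm.

272 µm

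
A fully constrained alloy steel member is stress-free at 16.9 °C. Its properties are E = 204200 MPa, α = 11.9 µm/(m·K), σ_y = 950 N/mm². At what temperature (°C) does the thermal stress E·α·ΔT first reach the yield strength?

E = 204200 MPa = 204.2 GPa.
σ_y = 950 N/mm² = 950.0 MPa.
E·α·ΔT = 950.0 MPa ⇒ ΔT = 950.0 / (204.2×10³ × 11.9×10⁻⁶) = 390.9 K.
T = 16.9 + 390.9 = 407.8 °C.

408 °C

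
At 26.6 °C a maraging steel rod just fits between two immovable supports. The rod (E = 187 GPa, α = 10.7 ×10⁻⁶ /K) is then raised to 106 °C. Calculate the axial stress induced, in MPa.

159 MPa

ΔT = 79.40 K. Constrained thermal stress σ = E·α·ΔT = 187.0×10³ MPa × 10.7×10⁻⁶ × 79.40 = 159 MPa (compressive).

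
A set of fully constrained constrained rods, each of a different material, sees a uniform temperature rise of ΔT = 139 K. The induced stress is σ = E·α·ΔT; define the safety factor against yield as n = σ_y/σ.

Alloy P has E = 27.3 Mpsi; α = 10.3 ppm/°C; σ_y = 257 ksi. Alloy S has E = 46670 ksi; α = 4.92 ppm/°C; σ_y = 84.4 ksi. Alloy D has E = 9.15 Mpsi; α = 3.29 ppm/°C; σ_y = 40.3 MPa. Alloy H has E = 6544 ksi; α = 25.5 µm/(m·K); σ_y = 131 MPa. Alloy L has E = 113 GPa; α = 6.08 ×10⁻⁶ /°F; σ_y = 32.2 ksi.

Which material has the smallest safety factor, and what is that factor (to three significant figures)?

With everything in SI (GPa, ×10⁻⁶/K, MPa):
  alloy P: E = 188.2, α = 10.3, σ_y = 1772 → σ = 269 MPa, n = 6.58
  alloy S: E = 321.8, α = 4.92, σ_y = 581.9 → σ = 220 MPa, n = 2.64
  alloy D: E = 63.09, α = 3.29, σ_y = 40.30 → σ = 28.9 MPa, n = 1.40
  alloy H: E = 45.12, α = 25.5, σ_y = 131.0 → σ = 160 MPa, n = 0.819
  alloy L: E = 113.0, α = 10.9, σ_y = 222.0 → σ = 172 MPa, n = 1.29
Alloy H has the lowest safety factor, n = 0.819.

alloy H, n = 0.819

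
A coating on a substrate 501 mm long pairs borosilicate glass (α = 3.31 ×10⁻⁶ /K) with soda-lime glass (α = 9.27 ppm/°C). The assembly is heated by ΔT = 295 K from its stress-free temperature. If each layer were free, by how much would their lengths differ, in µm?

Δα = |3.31 − 9.27|×10⁻⁶/K = 5.96×10⁻⁶/K.
ΔL_mismatch = Δα·L·ΔT = 5.96×10⁻⁶ × 501.0 mm × 295.0 K = 881 µm.

881 µm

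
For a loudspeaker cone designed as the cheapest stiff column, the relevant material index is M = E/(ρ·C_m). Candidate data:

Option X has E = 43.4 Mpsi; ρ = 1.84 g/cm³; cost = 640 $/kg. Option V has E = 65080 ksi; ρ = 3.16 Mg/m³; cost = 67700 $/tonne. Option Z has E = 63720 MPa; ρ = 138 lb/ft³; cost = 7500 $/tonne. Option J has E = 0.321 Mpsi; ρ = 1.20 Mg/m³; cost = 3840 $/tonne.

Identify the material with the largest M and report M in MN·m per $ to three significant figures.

option Z, M = 3.84 MN·m per $

Convert each candidate to consistent units, then evaluate M:
  option X: E = 299.2 GPa, ρ = 1840 kg/m³, cost = 640.0 $/kg
  option V: E = 448.7 GPa, ρ = 3160 kg/m³, cost = 67.70 $/kg
  option Z: E = 63.72 GPa, ρ = 2211 kg/m³, cost = 7.500 $/kg
  option J: E = 2.213 GPa, ρ = 1200 kg/m³, cost = 3.840 $/kg
  option Z: M = 3.84 MN·m per $
  option V: M = 2.10 MN·m per $
  option J: M = 0.480 MN·m per $
  option X: M = 0.254 MN·m per $
Highest index: option Z.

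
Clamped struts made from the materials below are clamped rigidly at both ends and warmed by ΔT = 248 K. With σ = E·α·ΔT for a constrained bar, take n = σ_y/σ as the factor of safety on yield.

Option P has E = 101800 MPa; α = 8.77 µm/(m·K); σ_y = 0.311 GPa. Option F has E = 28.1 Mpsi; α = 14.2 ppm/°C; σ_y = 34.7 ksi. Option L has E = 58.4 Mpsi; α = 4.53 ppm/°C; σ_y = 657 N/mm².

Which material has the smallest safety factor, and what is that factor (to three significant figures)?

option F, n = 0.351

Per material, after unit conversion:
  option P: E = 101.8, α = 8.77, σ_y = 311.0 → σ = 221 MPa, n = 1.40
  option F: E = 193.7, α = 14.2, σ_y = 239.2 → σ = 682 MPa, n = 0.351
  option L: E = 402.7, α = 4.53, σ_y = 657.0 → σ = 452 MPa, n = 1.45
Smallest n: option F with n = 0.351.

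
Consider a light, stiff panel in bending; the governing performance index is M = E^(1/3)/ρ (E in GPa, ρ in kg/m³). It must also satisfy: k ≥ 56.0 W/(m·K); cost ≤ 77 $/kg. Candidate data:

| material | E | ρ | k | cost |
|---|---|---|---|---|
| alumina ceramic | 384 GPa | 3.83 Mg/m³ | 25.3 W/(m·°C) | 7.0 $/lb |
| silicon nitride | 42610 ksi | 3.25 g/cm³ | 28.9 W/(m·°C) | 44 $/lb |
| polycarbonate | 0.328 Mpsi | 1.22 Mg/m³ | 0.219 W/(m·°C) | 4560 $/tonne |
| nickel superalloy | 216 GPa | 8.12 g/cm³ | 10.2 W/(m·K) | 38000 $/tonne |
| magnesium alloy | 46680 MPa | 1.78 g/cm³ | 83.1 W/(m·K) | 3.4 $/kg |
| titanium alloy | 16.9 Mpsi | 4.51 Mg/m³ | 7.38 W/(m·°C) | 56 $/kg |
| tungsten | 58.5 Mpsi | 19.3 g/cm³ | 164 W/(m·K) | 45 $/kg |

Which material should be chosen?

magnesium alloy

Screen on constraints: k ≥ 56.0 W/(m·K); cost ≤ 77 $/kg. Survivors: magnesium alloy, tungsten.
Putting every candidate on a common basis:
  magnesium alloy: E = 46.68 GPa, ρ = 1780 kg/m³
  tungsten: E = 403.3 GPa, ρ = 19300 kg/m³
  magnesium alloy: M = 2.02×10⁻³
  tungsten: M = 0.383×10⁻³
Magnesium alloy ranks first.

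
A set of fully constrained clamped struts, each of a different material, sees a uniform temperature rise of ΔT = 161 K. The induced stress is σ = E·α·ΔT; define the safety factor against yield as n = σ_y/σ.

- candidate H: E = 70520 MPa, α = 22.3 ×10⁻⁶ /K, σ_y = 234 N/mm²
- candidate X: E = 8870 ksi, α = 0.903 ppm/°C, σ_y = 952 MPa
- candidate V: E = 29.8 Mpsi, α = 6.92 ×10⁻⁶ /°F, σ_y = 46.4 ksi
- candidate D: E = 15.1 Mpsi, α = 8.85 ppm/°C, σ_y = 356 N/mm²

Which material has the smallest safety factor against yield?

Converting E to GPa, α to ×10⁻⁶/K, σ_y to MPa, then σ and n for each:
  candidate H: E = 70.52, α = 22.3, σ_y = 234.0 → σ = 253 MPa, n = 0.924
  candidate X: E = 61.16, α = 0.903, σ_y = 952.0 → σ = 8.89 MPa, n = 107
  candidate V: E = 205.5, α = 12.5, σ_y = 319.9 → σ = 412 MPa, n = 0.776
  candidate D: E = 104.1, α = 8.85, σ_y = 356.0 → σ = 148 MPa, n = 2.40
The minimum is candidate V at n = 0.776.

candidate V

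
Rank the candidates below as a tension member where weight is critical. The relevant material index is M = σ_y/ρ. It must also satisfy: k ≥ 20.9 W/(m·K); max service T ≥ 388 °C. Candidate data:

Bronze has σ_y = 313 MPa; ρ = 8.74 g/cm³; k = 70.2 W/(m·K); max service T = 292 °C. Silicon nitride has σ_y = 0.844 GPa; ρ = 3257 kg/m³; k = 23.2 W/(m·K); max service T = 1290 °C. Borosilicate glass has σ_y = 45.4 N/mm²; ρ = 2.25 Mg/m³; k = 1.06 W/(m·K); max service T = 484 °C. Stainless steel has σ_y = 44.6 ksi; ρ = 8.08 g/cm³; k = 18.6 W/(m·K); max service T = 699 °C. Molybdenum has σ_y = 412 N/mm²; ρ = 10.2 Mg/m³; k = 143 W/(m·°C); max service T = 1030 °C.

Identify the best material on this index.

silicon nitride

Screen on constraints: k ≥ 20.9 W/(m·K); max service T ≥ 388 °C. Survivors: silicon nitride, molybdenum.
Normalizing units and computing the index:
  silicon nitride: σ_y = 844.0 MPa, ρ = 3257 kg/m³
  molybdenum: σ_y = 412.0 MPa, ρ = 10200 kg/m³
  silicon nitride: M = 259 kN·m/kg
  molybdenum: M = 40.4 kN·m/kg
Silicon nitride has the largest M.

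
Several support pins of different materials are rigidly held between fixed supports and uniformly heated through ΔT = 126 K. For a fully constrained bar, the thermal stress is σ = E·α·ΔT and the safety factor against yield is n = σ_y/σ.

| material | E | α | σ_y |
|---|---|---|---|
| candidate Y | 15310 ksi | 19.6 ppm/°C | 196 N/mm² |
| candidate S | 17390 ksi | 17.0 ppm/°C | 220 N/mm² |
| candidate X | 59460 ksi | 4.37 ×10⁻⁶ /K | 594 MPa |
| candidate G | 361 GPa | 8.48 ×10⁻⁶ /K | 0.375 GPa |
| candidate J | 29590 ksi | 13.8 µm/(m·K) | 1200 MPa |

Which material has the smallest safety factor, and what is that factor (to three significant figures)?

candidate Y, n = 0.752

With everything in SI (GPa, ×10⁻⁶/K, MPa):
  candidate Y: E = 105.6, α = 19.6, σ_y = 196.0 → σ = 261 MPa, n = 0.752
  candidate S: E = 119.9, α = 17.0, σ_y = 220.0 → σ = 257 MPa, n = 0.857
  candidate X: E = 410.0, α = 4.37, σ_y = 594.0 → σ = 226 MPa, n = 2.63
  candidate G: E = 361.0, α = 8.48, σ_y = 375.0 → σ = 386 MPa, n = 0.972
  candidate J: E = 204.0, α = 13.8, σ_y = 1200 → σ = 355 MPa, n = 3.38
Candidate Y has the lowest safety factor, n = 0.752.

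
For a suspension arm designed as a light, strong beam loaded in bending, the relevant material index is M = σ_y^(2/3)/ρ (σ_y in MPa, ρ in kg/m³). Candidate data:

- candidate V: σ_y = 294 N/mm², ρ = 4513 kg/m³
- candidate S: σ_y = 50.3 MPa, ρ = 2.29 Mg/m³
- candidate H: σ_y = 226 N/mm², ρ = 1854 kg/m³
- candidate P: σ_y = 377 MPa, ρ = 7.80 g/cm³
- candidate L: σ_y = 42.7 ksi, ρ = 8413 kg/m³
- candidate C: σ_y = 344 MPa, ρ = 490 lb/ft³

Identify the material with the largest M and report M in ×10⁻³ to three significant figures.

candidate H, M = 20.0×10⁻³

Putting every candidate on a common basis:
  candidate V: σ_y = 294.0 MPa, ρ = 4513 kg/m³
  candidate S: σ_y = 50.30 MPa, ρ = 2290 kg/m³
  candidate H: σ_y = 226.0 MPa, ρ = 1854 kg/m³
  candidate P: σ_y = 377.0 MPa, ρ = 7800 kg/m³
  candidate L: σ_y = 294.4 MPa, ρ = 8413 kg/m³
  candidate C: σ_y = 344.0 MPa, ρ = 7849 kg/m³
  candidate H: M = 20.0×10⁻³
  candidate V: M = 9.80×10⁻³
  candidate P: M = 6.69×10⁻³
  candidate C: M = 6.25×10⁻³
  candidate S: M = 5.95×10⁻³
  candidate L: M = 5.26×10⁻³
Candidate H ranks first.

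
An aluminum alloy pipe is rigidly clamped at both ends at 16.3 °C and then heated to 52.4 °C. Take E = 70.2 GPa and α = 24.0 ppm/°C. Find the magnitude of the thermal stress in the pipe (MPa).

60.8 MPa

ΔT = 36.10 K. Constrained thermal stress σ = E·α·ΔT = 70.20×10³ MPa × 24.0×10⁻⁶ × 36.10 = 60.8 MPa (compressive).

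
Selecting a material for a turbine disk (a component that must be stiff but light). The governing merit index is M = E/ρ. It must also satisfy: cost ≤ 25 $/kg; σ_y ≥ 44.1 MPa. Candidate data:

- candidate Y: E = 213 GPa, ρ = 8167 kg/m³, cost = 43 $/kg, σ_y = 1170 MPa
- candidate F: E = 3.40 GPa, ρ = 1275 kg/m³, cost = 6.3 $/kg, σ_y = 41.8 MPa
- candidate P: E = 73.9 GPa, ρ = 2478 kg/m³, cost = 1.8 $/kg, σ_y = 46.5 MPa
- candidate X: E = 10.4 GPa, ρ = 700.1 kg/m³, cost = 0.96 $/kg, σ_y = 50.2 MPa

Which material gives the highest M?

candidate P

Screen on constraints: cost ≤ 25 $/kg; σ_y ≥ 44.1 MPa. Survivors: candidate P, candidate X.
Per-candidate index values:
  candidate P: M = 29.8 MN·m/kg
  candidate X: M = 14.9 MN·m/kg
The maximum is for candidate P.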